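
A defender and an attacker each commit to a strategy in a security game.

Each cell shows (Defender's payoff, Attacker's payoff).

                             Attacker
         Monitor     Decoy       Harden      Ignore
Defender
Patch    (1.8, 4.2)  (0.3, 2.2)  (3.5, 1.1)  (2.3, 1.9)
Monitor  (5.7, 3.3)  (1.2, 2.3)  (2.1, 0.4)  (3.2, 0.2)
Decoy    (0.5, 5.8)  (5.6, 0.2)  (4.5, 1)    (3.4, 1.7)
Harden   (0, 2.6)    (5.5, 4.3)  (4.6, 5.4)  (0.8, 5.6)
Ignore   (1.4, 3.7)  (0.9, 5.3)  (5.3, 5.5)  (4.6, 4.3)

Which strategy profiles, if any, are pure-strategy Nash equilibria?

For each player, find the best response to each opponent profile; mutual best responses are the pure NE.
Defender against Monitor: payoffs 1.8, 5.7, 0.5, 0, 1.4 → best response Monitor.
Defender against Decoy: payoffs 0.3, 1.2, 5.6, 5.5, 0.9 → best response Decoy.
Defender against Harden: payoffs 3.5, 2.1, 4.5, 4.6, 5.3 → best response Ignore.
Defender against Ignore: payoffs 2.3, 3.2, 3.4, 0.8, 4.6 → best response Ignore.
Attacker against Patch: payoffs 4.2, 2.2, 1.1, 1.9 → best response Monitor.
Attacker against Monitor: payoffs 3.3, 2.3, 0.4, 0.2 → best response Monitor.
Attacker against Decoy: payoffs 5.8, 0.2, 1, 1.7 → best response Monitor.
Attacker against Harden: payoffs 2.6, 4.3, 5.4, 5.6 → best response Ignore.
Attacker against Ignore: payoffs 3.7, 5.3, 5.5, 4.3 → best response Harden.
Mutual best responses: (Monitor, Monitor); (Ignore, Harden).

(Monitor, Monitor) and (Ignore, Harden)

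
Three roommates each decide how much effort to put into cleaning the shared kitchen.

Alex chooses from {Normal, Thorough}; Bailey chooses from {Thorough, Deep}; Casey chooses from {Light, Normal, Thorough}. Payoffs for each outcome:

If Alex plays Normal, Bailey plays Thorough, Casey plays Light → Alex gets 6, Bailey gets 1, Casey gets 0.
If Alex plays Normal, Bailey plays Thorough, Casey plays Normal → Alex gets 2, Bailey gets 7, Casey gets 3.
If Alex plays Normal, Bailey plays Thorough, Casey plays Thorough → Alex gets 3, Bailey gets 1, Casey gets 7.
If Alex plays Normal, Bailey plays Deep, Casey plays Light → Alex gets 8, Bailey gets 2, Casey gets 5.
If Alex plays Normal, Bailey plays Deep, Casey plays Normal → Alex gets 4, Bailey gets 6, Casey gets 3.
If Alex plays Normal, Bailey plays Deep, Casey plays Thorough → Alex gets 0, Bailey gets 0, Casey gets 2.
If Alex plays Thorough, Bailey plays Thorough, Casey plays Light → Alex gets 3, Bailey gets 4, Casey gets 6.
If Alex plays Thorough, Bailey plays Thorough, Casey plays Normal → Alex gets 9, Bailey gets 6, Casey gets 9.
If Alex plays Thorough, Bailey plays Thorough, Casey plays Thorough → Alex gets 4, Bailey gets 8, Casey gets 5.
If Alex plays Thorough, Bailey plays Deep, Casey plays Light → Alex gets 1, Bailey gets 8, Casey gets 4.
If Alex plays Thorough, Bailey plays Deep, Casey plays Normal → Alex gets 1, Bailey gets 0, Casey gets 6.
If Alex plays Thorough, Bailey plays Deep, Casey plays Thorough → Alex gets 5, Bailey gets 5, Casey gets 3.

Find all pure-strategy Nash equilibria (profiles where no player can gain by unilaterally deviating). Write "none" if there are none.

Alex against (Thorough, Light): payoffs 6, 3 → best response Normal.
Alex against (Thorough, Normal): payoffs 2, 9 → best response Thorough.
Alex against (Thorough, Thorough): payoffs 3, 4 → best response Thorough.
Alex against (Deep, Light): payoffs 8, 1 → best response Normal.
Alex against (Deep, Normal): payoffs 4, 1 → best response Normal.
Alex against (Deep, Thorough): payoffs 0, 5 → best response Thorough.
Bailey against (Normal, Light): payoffs 1, 2 → best response Deep.
Bailey against (Normal, Normal): payoffs 7, 6 → best response Thorough.
Bailey against (Normal, Thorough): payoffs 1, 0 → best response Thorough.
Bailey against (Thorough, Light): payoffs 4, 8 → best response Deep.
Bailey against (Thorough, Normal): payoffs 6, 0 → best response Thorough.
Bailey against (Thorough, Thorough): payoffs 8, 5 → best response Thorough.
Casey against (Normal, Thorough): payoffs 0, 3, 7 → best response Thorough.
Casey against (Normal, Deep): payoffs 5, 3, 2 → best response Light.
Casey against (Thorough, Thorough): payoffs 6, 9, 5 → best response Normal.
Casey against (Thorough, Deep): payoffs 4, 6, 3 → best response Normal.
Mutual best responses: (Normal, Deep, Light); (Thorough, Thorough, Normal).

The pure Nash equilibria are (Normal, Deep, Light), (Thorough, Thorough, Normal).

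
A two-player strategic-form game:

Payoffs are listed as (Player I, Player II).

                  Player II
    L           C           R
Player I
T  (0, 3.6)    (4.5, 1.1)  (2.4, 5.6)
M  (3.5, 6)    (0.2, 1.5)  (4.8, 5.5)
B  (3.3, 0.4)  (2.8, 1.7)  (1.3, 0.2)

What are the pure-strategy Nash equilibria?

(T, L): Player I can switch to M (0 → 3.5). Not NE.
(T, C): Player II can switch to L (1.1 → 3.6). Not NE.
(T, R): Player I can switch to M (2.4 → 4.8). Not NE.
(M, L): Player I gets 3.5, best alternative 3.3; Player II gets 6, best alternative 5.5. No profitable deviation — NE.
(M, C): Player I can switch to T (0.2 → 4.5). Not NE.
(M, R): Player II can switch to L (5.5 → 6). Not NE.
(B, L): Player I can switch to M (3.3 → 3.5). Not NE.
(B, C): Player I can switch to T (2.8 → 4.5). Not NE.
(B, R): Player I can switch to T (1.3 → 2.4). Not NE.

(M, L)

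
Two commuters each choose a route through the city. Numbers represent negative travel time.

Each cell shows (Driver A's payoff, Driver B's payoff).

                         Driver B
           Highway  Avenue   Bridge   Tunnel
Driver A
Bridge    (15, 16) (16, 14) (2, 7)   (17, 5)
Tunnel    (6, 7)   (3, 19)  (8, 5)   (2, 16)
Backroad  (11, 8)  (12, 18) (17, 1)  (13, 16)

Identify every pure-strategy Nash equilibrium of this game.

The unique pure-strategy Nash equilibrium is (Bridge, Highway).

(Bridge, Highway): Driver A gets 15, best alternative 11; Driver B gets 16, best alternative 14. No profitable deviation — NE.
(Bridge, Avenue): Driver B can switch to Highway (14 → 16). Not NE.
(Bridge, Bridge): Driver A can switch to Tunnel (2 → 8). Not NE.
(Bridge, Tunnel): Driver B can switch to Highway (5 → 16). Not NE.
(Tunnel, Highway): Driver A can switch to Bridge (6 → 15). Not NE.
(Tunnel, Avenue): Driver A can switch to Bridge (3 → 16). Not NE.
(Tunnel, Bridge): Driver A can switch to Backroad (8 → 17). Not NE.
(Tunnel, Tunnel): Driver A can switch to Bridge (2 → 17). Not NE.
(Backroad, Highway): Driver A can switch to Bridge (11 → 15). Not NE.
(The remaining 3 profiles each have a profitable deviation by the same check.)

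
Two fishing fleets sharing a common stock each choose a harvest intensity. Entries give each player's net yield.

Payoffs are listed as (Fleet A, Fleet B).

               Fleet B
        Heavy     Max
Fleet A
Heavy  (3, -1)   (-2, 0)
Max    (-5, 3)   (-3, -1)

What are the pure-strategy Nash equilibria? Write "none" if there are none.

For each player, find the best response to each opponent profile; mutual best responses are the pure NE.
Fleet A against Heavy: payoffs 3, -5 → best response Heavy.
Fleet A against Max: payoffs -2, -3 → best response Heavy.
Fleet B against Heavy: payoffs -1, 0 → best response Max.
Fleet B against Max: payoffs 3, -1 → best response Heavy.
Mutual best responses: (Heavy, Max).

The unique pure-strategy Nash equilibrium is (Heavy, Max).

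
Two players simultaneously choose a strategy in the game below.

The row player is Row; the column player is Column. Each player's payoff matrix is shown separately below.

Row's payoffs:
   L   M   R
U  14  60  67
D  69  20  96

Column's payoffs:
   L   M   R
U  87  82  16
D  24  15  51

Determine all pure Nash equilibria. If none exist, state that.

Mark each player's best response to every combination of opponents' strategies; a profile where every player is best-responding is a pure Nash equilibrium.
Row against L: payoffs 14, 69 → best response D.
Row against M: payoffs 60, 20 → best response U.
Row against R: payoffs 67, 96 → best response D.
Column against U: payoffs 87, 82, 16 → best response L.
Column against D: payoffs 24, 15, 51 → best response R.
Mutual best responses: (D, R).

Pure NE: (D, R)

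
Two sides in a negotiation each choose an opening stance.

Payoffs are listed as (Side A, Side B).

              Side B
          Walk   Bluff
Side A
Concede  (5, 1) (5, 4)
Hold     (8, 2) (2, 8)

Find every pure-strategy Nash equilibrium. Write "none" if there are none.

The unique pure-strategy Nash equilibrium is (Concede, Bluff).

Side A against Walk: payoffs 5, 8 → best response Hold.
Side A against Bluff: payoffs 5, 2 → best response Concede.
Side B against Concede: payoffs 1, 4 → best response Bluff.
Side B against Hold: payoffs 2, 8 → best response Bluff.
Mutual best responses: (Concede, Bluff).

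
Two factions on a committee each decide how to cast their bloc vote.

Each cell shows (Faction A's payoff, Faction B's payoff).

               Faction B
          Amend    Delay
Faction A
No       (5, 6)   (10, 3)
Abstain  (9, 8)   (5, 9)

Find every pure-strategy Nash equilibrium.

Faction A against Amend: payoffs 5, 9 → best response Abstain.
Faction A against Delay: payoffs 10, 5 → best response No.
Faction B against No: payoffs 6, 3 → best response Amend.
Faction B against Abstain: payoffs 8, 9 → best response Delay.
No profile is a mutual best response for all players.

There is no pure-strategy Nash equilibrium.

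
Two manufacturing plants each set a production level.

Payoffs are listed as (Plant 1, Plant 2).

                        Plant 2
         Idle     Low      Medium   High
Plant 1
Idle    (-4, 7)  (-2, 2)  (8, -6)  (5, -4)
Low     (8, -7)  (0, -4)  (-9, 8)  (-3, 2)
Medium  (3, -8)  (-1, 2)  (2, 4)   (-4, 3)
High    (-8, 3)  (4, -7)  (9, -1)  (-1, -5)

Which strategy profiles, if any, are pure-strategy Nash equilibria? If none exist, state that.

Plant 1 against Idle: payoffs -4, 8, 3, -8 → best response Low.
Plant 1 against Low: payoffs -2, 0, -1, 4 → best response High.
Plant 1 against Medium: payoffs 8, -9, 2, 9 → best response High.
Plant 1 against High: payoffs 5, -3, -4, -1 → best response Idle.
Plant 2 against Idle: payoffs 7, 2, -6, -4 → best response Idle.
Plant 2 against Low: payoffs -7, -4, 8, 2 → best response Medium.
Plant 2 against Medium: payoffs -8, 2, 4, 3 → best response Medium.
Plant 2 against High: payoffs 3, -7, -1, -5 → best response Idle.
No profile is a mutual best response for all players.

none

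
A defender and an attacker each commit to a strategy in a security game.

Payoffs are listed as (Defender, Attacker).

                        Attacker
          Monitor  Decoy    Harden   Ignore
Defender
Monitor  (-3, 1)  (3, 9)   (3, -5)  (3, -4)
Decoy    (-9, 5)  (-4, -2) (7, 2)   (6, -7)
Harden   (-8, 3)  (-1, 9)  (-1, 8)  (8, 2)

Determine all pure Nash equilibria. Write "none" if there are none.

The unique pure-strategy Nash equilibrium is (Monitor, Decoy).

Mark each player's best response to every combination of opponents' strategies; a profile where every player is best-responding is a pure Nash equilibrium.
Defender against Monitor: payoffs -3, -9, -8 → best response Monitor.
Defender against Decoy: payoffs 3, -4, -1 → best response Monitor.
Defender against Harden: payoffs 3, 7, -1 → best response Decoy.
Defender against Ignore: payoffs 3, 6, 8 → best response Harden.
Attacker against Monitor: payoffs 1, 9, -5, -4 → best response Decoy.
Attacker against Decoy: payoffs 5, -2, 2, -7 → best response Monitor.
Attacker against Harden: payoffs 3, 9, 8, 2 → best response Decoy.
Mutual best responses: (Monitor, Decoy).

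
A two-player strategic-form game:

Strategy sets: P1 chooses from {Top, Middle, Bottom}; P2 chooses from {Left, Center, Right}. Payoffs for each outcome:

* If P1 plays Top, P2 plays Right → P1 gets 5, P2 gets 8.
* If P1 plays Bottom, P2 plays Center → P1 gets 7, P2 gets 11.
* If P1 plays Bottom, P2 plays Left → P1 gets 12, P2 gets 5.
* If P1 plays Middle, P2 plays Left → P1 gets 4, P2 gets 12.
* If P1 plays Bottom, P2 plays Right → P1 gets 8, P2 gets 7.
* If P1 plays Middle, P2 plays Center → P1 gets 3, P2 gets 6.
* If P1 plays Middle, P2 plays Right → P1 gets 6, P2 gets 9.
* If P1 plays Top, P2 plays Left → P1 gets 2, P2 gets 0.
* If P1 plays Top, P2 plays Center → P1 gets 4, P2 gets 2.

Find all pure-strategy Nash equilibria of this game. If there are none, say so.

The unique pure-strategy Nash equilibrium is (Bottom, Center).

P1 against Left: payoffs 2, 4, 12 → best response Bottom.
P1 against Center: payoffs 4, 3, 7 → best response Bottom.
P1 against Right: payoffs 5, 6, 8 → best response Bottom.
P2 against Top: payoffs 0, 2, 8 → best response Right.
P2 against Middle: payoffs 12, 6, 9 → best response Left.
P2 against Bottom: payoffs 5, 11, 7 → best response Center.
Mutual best responses: (Bottom, Center).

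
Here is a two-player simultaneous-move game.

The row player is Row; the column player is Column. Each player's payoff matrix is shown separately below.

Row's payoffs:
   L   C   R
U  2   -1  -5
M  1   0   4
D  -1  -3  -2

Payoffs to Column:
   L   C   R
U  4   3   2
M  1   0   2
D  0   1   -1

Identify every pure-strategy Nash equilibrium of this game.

The pure Nash equilibria are (U, L); (M, R).

(U, L): Row gets 2, best alternative 1; Column gets 4, best alternative 3. No profitable deviation — NE.
(U, C): Row can switch to M (-1 → 0). Not NE.
(U, R): Row can switch to M (-5 → 4). Not NE.
(M, L): Row can switch to U (1 → 2). Not NE.
(M, C): Column can switch to L (0 → 1). Not NE.
(M, R): Row gets 4, best alternative -2; Column gets 2, best alternative 1. No profitable deviation — NE.
(D, L): Row can switch to U (-1 → 2). Not NE.
(D, C): Row can switch to U (-3 → -1). Not NE.
(D, R): Row can switch to M (-2 → 4). Not NE.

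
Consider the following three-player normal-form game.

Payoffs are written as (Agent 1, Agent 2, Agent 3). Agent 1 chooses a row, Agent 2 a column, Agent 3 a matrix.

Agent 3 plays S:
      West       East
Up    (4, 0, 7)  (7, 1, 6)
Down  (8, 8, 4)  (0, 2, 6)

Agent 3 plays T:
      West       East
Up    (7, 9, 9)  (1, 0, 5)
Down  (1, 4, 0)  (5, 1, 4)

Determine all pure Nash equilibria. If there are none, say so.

The pure Nash equilibria are (Up, West, T) and (Up, East, S) and (Down, West, S).

Check each profile: it is a Nash equilibrium iff no player can strictly gain by switching unilaterally.
(Up, West, S): Agent 1 can switch to Down (4 → 8). Not NE.
(Up, West, T): Agent 1 gets 7, best alternative 1; Agent 2 gets 9, best alternative 0; Agent 3 gets 9, best alternative 7. No profitable deviation — NE.
(Up, East, S): Agent 1 gets 7, best alternative 0; Agent 2 gets 1, best alternative 0; Agent 3 gets 6, best alternative 5. No profitable deviation — NE.
(Up, East, T): Agent 1 can switch to Down (1 → 5). Not NE.
(Down, West, S): Agent 1 gets 8, best alternative 4; Agent 2 gets 8, best alternative 2; Agent 3 gets 4, best alternative 0. No profitable deviation — NE.
(Down, West, T): Agent 1 can switch to Up (1 → 7). Not NE.
(Down, East, S): Agent 1 can switch to Up (0 → 7). Not NE.
(Down, East, T): Agent 2 can switch to West (1 → 4). Not NE.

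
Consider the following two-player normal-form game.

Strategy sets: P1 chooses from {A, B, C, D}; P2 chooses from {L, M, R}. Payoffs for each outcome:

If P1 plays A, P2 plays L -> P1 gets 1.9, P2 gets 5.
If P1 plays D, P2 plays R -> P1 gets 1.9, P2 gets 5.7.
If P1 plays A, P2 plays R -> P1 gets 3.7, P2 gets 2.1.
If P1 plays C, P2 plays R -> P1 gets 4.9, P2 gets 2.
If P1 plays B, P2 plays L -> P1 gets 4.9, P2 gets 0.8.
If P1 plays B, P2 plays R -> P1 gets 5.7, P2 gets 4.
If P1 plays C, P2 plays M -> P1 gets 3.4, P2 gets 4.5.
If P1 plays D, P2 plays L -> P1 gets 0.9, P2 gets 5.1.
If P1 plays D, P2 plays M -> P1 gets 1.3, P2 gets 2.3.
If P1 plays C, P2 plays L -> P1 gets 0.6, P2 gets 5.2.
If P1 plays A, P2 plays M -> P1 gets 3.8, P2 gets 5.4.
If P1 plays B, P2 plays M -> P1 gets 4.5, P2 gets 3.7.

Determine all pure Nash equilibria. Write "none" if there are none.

(A, L): P1 can switch to B (1.9 → 4.9). Not NE.
(A, M): P1 can switch to B (3.8 → 4.5). Not NE.
(A, R): P1 can switch to B (3.7 → 5.7). Not NE.
(B, L): P2 can switch to M (0.8 → 3.7). Not NE.
(B, M): P2 can switch to R (3.7 → 4). Not NE.
(B, R): P1 gets 5.7, best alternative 4.9; P2 gets 4, best alternative 3.7. No profitable deviation — NE.
(C, L): P1 can switch to A (0.6 → 1.9). Not NE.
(The remaining 5 profiles each have a profitable deviation by the same check.)

Pure NE: (B, R)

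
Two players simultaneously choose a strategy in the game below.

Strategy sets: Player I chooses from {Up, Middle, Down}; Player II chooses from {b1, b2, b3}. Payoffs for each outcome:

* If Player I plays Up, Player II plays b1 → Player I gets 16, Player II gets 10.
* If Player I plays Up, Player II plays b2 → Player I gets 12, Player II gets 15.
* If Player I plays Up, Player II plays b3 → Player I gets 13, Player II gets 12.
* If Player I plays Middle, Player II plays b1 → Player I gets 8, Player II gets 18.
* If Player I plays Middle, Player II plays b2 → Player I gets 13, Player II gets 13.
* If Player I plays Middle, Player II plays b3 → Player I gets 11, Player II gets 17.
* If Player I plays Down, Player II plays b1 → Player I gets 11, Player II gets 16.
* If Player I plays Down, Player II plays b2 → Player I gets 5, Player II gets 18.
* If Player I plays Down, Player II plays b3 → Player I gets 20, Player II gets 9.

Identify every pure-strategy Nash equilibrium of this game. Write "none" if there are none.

There is no pure-strategy Nash equilibrium.

(Up, b1): Player II can switch to b2 (10 → 15). Not NE.
(Up, b2): Player I can switch to Middle (12 → 13). Not NE.
(Up, b3): Player I can switch to Down (13 → 20). Not NE.
(Middle, b1): Player I can switch to Up (8 → 16). Not NE.
(Middle, b2): Player II can switch to b1 (13 → 18). Not NE.
(Middle, b3): Player I can switch to Up (11 → 13). Not NE.
(Down, b1): Player I can switch to Up (11 → 16). Not NE.
(Down, b2): Player I can switch to Up (5 → 12). Not NE.
(The remaining 1 profile has a profitable deviation by the same check.)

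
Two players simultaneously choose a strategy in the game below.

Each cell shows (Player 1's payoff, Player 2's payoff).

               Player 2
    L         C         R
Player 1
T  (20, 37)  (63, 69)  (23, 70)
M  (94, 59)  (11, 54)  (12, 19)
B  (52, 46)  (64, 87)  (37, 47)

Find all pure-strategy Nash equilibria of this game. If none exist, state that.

Pure-strategy Nash equilibria: (M, L) and (B, C)

Player 1 against L: payoffs 20, 94, 52 → best response M.
Player 1 against C: payoffs 63, 11, 64 → best response B.
Player 1 against R: payoffs 23, 12, 37 → best response B.
Player 2 against T: payoffs 37, 69, 70 → best response R.
Player 2 against M: payoffs 59, 54, 19 → best response L.
Player 2 against B: payoffs 46, 87, 47 → best response C.
Mutual best responses: (M, L); (B, C).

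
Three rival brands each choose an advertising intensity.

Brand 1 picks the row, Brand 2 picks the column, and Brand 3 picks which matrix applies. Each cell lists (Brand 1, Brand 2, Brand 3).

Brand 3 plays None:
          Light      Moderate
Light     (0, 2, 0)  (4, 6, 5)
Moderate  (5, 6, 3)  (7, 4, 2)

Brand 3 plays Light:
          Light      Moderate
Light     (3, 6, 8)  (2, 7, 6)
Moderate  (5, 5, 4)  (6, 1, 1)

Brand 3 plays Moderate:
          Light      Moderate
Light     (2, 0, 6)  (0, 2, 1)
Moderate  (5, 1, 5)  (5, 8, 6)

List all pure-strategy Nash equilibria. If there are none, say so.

Pure NE: (Moderate, Moderate, Moderate)

For each player, find the best response to each opponent profile; mutual best responses are the pure NE.
Brand 1 against (Light, None): payoffs 0, 5 → best response Moderate.
Brand 1 against (Light, Light): payoffs 3, 5 → best response Moderate.
Brand 1 against (Light, Moderate): payoffs 2, 5 → best response Moderate.
Brand 1 against (Moderate, None): payoffs 4, 7 → best response Moderate.
Brand 1 against (Moderate, Light): payoffs 2, 6 → best response Moderate.
Brand 1 against (Moderate, Moderate): payoffs 0, 5 → best response Moderate.
Brand 2 against (Light, None): payoffs 2, 6 → best response Moderate.
Brand 2 against (Light, Light): payoffs 6, 7 → best response Moderate.
Brand 2 against (Light, Moderate): payoffs 0, 2 → best response Moderate.
Brand 2 against (Moderate, None): payoffs 6, 4 → best response Light.
Brand 2 against (Moderate, Light): payoffs 5, 1 → best response Light.
Brand 2 against (Moderate, Moderate): payoffs 1, 8 → best response Moderate.
Brand 3 against (Light, Light): payoffs 0, 8, 6 → best response Light.
Brand 3 against (Light, Moderate): payoffs 5, 6, 1 → best response Light.
Brand 3 against (Moderate, Light): payoffs 3, 4, 5 → best response Moderate.
Brand 3 against (Moderate, Moderate): payoffs 2, 1, 6 → best response Moderate.
Mutual best responses: (Moderate, Moderate, Moderate).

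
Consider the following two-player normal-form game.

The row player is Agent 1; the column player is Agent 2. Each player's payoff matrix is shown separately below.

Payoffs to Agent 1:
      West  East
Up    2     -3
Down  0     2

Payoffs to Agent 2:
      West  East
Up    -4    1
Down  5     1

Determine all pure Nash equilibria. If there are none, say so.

No pure-strategy Nash equilibrium.

(Up, West): Agent 2 can switch to East (-4 → 1). Not NE.
(Up, East): Agent 1 can switch to Down (-3 → 2). Not NE.
(Down, West): Agent 1 can switch to Up (0 → 2). Not NE.
(Down, East): Agent 2 can switch to West (1 → 5). Not NE.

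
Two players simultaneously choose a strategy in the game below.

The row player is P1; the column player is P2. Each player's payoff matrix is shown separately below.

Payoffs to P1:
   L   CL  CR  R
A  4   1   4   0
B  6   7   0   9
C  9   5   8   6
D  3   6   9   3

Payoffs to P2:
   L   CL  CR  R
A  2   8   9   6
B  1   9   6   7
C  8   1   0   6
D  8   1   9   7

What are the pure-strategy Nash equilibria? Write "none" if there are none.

(B, CL) and (C, L) and (D, CR)

Mark each player's best response to every combination of opponents' strategies; a profile where every player is best-responding is a pure Nash equilibrium.
P1 against L: payoffs 4, 6, 9, 3 → best response C.
P1 against CL: payoffs 1, 7, 5, 6 → best response B.
P1 against CR: payoffs 4, 0, 8, 9 → best response D.
P1 against R: payoffs 0, 9, 6, 3 → best response B.
P2 against A: payoffs 2, 8, 9, 6 → best response CR.
P2 against B: payoffs 1, 9, 6, 7 → best response CL.
P2 against C: payoffs 8, 1, 0, 6 → best response L.
P2 against D: payoffs 8, 1, 9, 7 → best response CR.
Mutual best responses: (B, CL); (C, L); (D, CR).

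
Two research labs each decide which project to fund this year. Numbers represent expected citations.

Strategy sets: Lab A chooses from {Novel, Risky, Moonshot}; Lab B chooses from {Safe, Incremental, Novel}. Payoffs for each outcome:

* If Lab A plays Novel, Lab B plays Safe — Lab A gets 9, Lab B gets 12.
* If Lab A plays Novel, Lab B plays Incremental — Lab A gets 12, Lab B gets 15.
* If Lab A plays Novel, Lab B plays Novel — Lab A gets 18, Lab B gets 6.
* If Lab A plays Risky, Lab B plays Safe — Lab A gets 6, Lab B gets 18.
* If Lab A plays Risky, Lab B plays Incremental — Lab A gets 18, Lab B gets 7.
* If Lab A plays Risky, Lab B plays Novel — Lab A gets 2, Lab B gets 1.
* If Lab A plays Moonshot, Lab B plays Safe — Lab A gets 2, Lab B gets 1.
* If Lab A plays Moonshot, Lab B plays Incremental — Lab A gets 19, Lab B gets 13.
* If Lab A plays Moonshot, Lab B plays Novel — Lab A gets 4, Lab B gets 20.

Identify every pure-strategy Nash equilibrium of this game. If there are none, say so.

No pure-strategy Nash equilibrium.

Lab A against Safe: payoffs 9, 6, 2 → best response Novel.
Lab A against Incremental: payoffs 12, 18, 19 → best response Moonshot.
Lab A against Novel: payoffs 18, 2, 4 → best response Novel.
Lab B against Novel: payoffs 12, 15, 6 → best response Incremental.
Lab B against Risky: payoffs 18, 7, 1 → best response Safe.
Lab B against Moonshot: payoffs 1, 13, 20 → best response Novel.
No profile is a mutual best response for all players.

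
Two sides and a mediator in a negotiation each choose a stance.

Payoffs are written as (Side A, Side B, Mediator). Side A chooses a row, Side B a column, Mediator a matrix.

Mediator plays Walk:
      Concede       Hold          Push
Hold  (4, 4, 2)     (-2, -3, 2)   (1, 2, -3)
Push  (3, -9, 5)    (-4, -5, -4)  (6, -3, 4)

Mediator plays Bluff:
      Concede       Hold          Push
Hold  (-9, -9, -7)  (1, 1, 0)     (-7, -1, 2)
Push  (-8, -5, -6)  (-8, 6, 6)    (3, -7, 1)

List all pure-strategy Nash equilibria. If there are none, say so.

Side A against (Concede, Walk): payoffs 4, 3 → best response Hold.
Side A against (Concede, Bluff): payoffs -9, -8 → best response Push.
Side A against (Hold, Walk): payoffs -2, -4 → best response Hold.
Side A against (Hold, Bluff): payoffs 1, -8 → best response Hold.
Side A against (Push, Walk): payoffs 1, 6 → best response Push.
Side A against (Push, Bluff): payoffs -7, 3 → best response Push.
Side B against (Hold, Walk): payoffs 4, -3, 2 → best response Concede.
Side B against (Hold, Bluff): payoffs -9, 1, -1 → best response Hold.
Side B against (Push, Walk): payoffs -9, -5, -3 → best response Push.
Side B against (Push, Bluff): payoffs -5, 6, -7 → best response Hold.
Mediator against (Hold, Concede): payoffs 2, -7 → best response Walk.
Mediator against (Hold, Hold): payoffs 2, 0 → best response Walk.
Mediator against (Hold, Push): payoffs -3, 2 → best response Bluff.
Mediator against (Push, Concede): payoffs 5, -6 → best response Walk.
Mediator against (Push, Hold): payoffs -4, 6 → best response Bluff.
Mediator against (Push, Push): payoffs 4, 1 → best response Walk.
Mutual best responses: (Hold, Concede, Walk); (Push, Push, Walk).

Pure-strategy Nash equilibria: (Hold, Concede, Walk); (Push, Push, Walk)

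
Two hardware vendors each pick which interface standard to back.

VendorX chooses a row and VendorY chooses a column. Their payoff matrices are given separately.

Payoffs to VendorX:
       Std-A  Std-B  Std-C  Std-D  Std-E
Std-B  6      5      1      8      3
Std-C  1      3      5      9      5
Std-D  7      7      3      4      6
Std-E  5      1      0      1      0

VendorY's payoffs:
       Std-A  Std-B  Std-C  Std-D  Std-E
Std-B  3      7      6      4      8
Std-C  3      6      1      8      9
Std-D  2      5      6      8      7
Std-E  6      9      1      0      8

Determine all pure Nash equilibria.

There is no pure-strategy Nash equilibrium.

VendorX against Std-A: payoffs 6, 1, 7, 5 → best response Std-D.
VendorX against Std-B: payoffs 5, 3, 7, 1 → best response Std-D.
VendorX against Std-C: payoffs 1, 5, 3, 0 → best response Std-C.
VendorX against Std-D: payoffs 8, 9, 4, 1 → best response Std-C.
VendorX against Std-E: payoffs 3, 5, 6, 0 → best response Std-D.
VendorY against Std-B: payoffs 3, 7, 6, 4, 8 → best response Std-E.
VendorY against Std-C: payoffs 3, 6, 1, 8, 9 → best response Std-E.
VendorY against Std-D: payoffs 2, 5, 6, 8, 7 → best response Std-D.
VendorY against Std-E: payoffs 6, 9, 1, 0, 8 → best response Std-B.
No profile is a mutual best response for all players.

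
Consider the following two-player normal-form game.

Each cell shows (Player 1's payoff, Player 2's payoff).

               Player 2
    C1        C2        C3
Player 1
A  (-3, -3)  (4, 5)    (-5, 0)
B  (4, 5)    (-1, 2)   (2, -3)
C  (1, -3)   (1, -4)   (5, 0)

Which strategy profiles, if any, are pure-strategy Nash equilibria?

For each strategy profile, look for a profitable unilateral deviation.
(A, C1): Player 1 can switch to B (-3 → 4). Not NE.
(A, C2): Player 1 gets 4, best alternative 1; Player 2 gets 5, best alternative 0. No profitable deviation — NE.
(A, C3): Player 1 can switch to B (-5 → 2). Not NE.
(B, C1): Player 1 gets 4, best alternative 1; Player 2 gets 5, best alternative 2. No profitable deviation — NE.
(B, C2): Player 1 can switch to A (-1 → 4). Not NE.
(B, C3): Player 1 can switch to C (2 → 5). Not NE.
(C, C1): Player 1 can switch to B (1 → 4). Not NE.
(C, C2): Player 1 can switch to A (1 → 4). Not NE.
(C, C3): Player 1 gets 5, best alternative 2; Player 2 gets 0, best alternative -3. No profitable deviation — NE.

Pure-strategy Nash equilibria: (A, C2), (B, C1), (C, C3)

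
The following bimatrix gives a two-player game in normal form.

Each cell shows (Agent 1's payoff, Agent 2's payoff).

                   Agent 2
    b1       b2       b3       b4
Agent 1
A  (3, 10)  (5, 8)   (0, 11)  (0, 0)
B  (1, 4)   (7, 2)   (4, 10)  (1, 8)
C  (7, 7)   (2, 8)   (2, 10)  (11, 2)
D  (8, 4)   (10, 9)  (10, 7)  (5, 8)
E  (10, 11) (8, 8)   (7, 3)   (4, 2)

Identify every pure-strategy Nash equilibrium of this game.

The pure Nash equilibria are (D, b2) and (E, b1).

Mark each player's best response to every combination of opponents' strategies; a profile where every player is best-responding is a pure Nash equilibrium.
Agent 1 against b1: payoffs 3, 1, 7, 8, 10 → best response E.
Agent 1 against b2: payoffs 5, 7, 2, 10, 8 → best response D.
Agent 1 against b3: payoffs 0, 4, 2, 10, 7 → best response D.
Agent 1 against b4: payoffs 0, 1, 11, 5, 4 → best response C.
Agent 2 against A: payoffs 10, 8, 11, 0 → best response b3.
Agent 2 against B: payoffs 4, 2, 10, 8 → best response b3.
Agent 2 against C: payoffs 7, 8, 10, 2 → best response b3.
Agent 2 against D: payoffs 4, 9, 7, 8 → best response b2.
Agent 2 against E: payoffs 11, 8, 3, 2 → best response b1.
Mutual best responses: (D, b2); (E, b1).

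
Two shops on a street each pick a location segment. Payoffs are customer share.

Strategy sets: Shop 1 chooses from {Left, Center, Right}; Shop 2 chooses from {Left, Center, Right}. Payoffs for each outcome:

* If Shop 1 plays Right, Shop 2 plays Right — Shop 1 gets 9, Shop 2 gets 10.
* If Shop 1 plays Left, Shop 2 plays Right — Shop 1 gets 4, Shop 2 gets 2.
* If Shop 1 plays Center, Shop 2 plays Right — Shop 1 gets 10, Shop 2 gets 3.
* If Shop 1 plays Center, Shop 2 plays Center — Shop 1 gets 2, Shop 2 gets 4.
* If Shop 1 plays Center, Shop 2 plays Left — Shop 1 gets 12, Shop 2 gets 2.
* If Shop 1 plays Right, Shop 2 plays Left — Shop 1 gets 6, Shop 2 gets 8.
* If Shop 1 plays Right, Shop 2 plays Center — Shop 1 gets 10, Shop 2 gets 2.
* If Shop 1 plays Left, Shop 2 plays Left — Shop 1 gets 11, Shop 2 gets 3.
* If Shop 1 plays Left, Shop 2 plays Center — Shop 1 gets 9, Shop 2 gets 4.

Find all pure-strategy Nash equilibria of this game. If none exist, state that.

(Left, Left): Shop 1 can switch to Center (11 → 12). Not NE.
(Left, Center): Shop 1 can switch to Right (9 → 10). Not NE.
(Left, Right): Shop 1 can switch to Center (4 → 10). Not NE.
(Center, Left): Shop 2 can switch to Center (2 → 4). Not NE.
(Center, Center): Shop 1 can switch to Left (2 → 9). Not NE.
(Center, Right): Shop 2 can switch to Center (3 → 4). Not NE.
(Right, Left): Shop 1 can switch to Left (6 → 11). Not NE.
(Right, Center): Shop 2 can switch to Left (2 → 8). Not NE.
(The remaining 1 profile has a profitable deviation by the same check.)

none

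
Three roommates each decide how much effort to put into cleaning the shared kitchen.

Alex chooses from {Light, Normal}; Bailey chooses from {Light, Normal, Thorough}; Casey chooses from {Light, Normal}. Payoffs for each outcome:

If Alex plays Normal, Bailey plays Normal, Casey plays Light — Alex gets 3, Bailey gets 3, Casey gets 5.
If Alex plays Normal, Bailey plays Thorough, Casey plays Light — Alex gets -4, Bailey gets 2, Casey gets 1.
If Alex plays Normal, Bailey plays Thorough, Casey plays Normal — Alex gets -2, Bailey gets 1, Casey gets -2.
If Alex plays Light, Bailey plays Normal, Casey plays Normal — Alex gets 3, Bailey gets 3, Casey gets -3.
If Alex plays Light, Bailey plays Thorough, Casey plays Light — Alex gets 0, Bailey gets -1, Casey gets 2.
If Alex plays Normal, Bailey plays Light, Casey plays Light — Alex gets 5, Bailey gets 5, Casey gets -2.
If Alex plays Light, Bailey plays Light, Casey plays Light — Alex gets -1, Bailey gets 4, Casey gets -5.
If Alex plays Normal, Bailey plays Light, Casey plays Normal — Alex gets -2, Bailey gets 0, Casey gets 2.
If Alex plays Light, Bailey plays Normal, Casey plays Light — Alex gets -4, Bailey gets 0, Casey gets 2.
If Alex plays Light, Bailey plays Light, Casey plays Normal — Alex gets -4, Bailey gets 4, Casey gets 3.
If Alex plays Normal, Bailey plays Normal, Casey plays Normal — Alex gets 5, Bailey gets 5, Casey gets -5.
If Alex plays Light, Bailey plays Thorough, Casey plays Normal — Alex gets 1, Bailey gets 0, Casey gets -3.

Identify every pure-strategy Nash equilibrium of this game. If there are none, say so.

none

Alex against (Light, Light): payoffs -1, 5 → best response Normal.
Alex against (Light, Normal): payoffs -4, -2 → best response Normal.
Alex against (Normal, Light): payoffs -4, 3 → best response Normal.
Alex against (Normal, Normal): payoffs 3, 5 → best response Normal.
Alex against (Thorough, Light): payoffs 0, -4 → best response Light.
Alex against (Thorough, Normal): payoffs 1, -2 → best response Light.
Bailey against (Light, Light): payoffs 4, 0, -1 → best response Light.
Bailey against (Light, Normal): payoffs 4, 3, 0 → best response Light.
Bailey against (Normal, Light): payoffs 5, 3, 2 → best response Light.
Bailey against (Normal, Normal): payoffs 0, 5, 1 → best response Normal.
Casey against (Light, Light): payoffs -5, 3 → best response Normal.
Casey against (Light, Normal): payoffs 2, -3 → best response Light.
Casey against (Light, Thorough): payoffs 2, -3 → best response Light.
Casey against (Normal, Light): payoffs -2, 2 → best response Normal.
Casey against (Normal, Normal): payoffs 5, -5 → best response Light.
Casey against (Normal, Thorough): payoffs 1, -2 → best response Light.
No profile is a mutual best response for all players.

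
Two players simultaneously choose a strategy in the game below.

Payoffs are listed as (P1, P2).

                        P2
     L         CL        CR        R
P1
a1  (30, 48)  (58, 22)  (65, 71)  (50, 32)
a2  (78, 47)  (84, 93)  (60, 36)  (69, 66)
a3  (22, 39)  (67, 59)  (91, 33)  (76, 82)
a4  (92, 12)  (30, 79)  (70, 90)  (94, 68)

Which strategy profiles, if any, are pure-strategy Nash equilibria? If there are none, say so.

(a1, L): P1 can switch to a2 (30 → 78). Not NE.
(a1, CL): P1 can switch to a2 (58 → 84). Not NE.
(a1, CR): P1 can switch to a3 (65 → 91). Not NE.
(a1, R): P1 can switch to a2 (50 → 69). Not NE.
(a2, L): P1 can switch to a4 (78 → 92). Not NE.
(a2, CL): P1 gets 84, best alternative 67; P2 gets 93, best alternative 66. No profitable deviation — NE.
(a2, CR): P1 can switch to a1 (60 → 65). Not NE.
(a2, R): P1 can switch to a3 (69 → 76). Not NE.
(a3, L): P1 can switch to a1 (22 → 30). Not NE.
(The remaining 7 profiles each have a profitable deviation by the same check.)

Pure NE: (a2, CL)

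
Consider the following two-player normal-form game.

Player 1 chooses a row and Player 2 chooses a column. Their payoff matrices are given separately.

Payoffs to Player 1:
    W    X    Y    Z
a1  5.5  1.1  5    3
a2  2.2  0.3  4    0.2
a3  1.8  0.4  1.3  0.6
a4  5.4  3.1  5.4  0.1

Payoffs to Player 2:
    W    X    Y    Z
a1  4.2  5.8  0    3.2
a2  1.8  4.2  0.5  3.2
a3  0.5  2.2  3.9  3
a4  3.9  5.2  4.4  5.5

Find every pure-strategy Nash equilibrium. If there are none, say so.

This game has no pure Nash equilibrium.

Player 1 against W: payoffs 5.5, 2.2, 1.8, 5.4 → best response a1.
Player 1 against X: payoffs 1.1, 0.3, 0.4, 3.1 → best response a4.
Player 1 against Y: payoffs 5, 4, 1.3, 5.4 → best response a4.
Player 1 against Z: payoffs 3, 0.2, 0.6, 0.1 → best response a1.
Player 2 against a1: payoffs 4.2, 5.8, 0, 3.2 → best response X.
Player 2 against a2: payoffs 1.8, 4.2, 0.5, 3.2 → best response X.
Player 2 against a3: payoffs 0.5, 2.2, 3.9, 3 → best response Y.
Player 2 against a4: payoffs 3.9, 5.2, 4.4, 5.5 → best response Z.
No profile is a mutual best response for all players.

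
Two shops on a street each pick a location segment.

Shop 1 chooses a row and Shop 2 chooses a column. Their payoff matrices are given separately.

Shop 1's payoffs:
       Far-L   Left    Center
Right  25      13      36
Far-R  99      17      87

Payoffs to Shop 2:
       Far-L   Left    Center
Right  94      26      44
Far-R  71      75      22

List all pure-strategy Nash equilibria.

The unique pure-strategy Nash equilibrium is (Far-R, Left).

Shop 1 against Far-L: payoffs 25, 99 → best response Far-R.
Shop 1 against Left: payoffs 13, 17 → best response Far-R.
Shop 1 against Center: payoffs 36, 87 → best response Far-R.
Shop 2 against Right: payoffs 94, 26, 44 → best response Far-L.
Shop 2 against Far-R: payoffs 71, 75, 22 → best response Left.
Mutual best responses: (Far-R, Left).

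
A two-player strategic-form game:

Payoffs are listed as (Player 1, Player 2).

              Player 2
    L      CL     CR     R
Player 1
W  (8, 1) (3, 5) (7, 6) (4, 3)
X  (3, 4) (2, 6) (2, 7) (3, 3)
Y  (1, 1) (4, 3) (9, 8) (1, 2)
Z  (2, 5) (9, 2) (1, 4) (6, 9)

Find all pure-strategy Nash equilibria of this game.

The pure Nash equilibria are (Y, CR), (Z, R).

(W, L): Player 2 can switch to CL (1 → 5). Not NE.
(W, CL): Player 1 can switch to Y (3 → 4). Not NE.
(W, CR): Player 1 can switch to Y (7 → 9). Not NE.
(W, R): Player 1 can switch to Z (4 → 6). Not NE.
(X, L): Player 1 can switch to W (3 → 8). Not NE.
(X, CL): Player 1 can switch to W (2 → 3). Not NE.
(X, CR): Player 1 can switch to W (2 → 7). Not NE.
(X, R): Player 1 can switch to W (3 → 4). Not NE.
(Y, L): Player 1 can switch to W (1 → 8). Not NE.
(Y, CL): Player 1 can switch to Z (4 → 9). Not NE.
(Y, CR): Player 1 gets 9, best alternative 7; Player 2 gets 8, best alternative 3. No profitable deviation — NE.
(Z, R): Player 1 gets 6, best alternative 4; Player 2 gets 9, best alternative 5. No profitable deviation — NE.
(The remaining 4 profiles each have a profitable deviation by the same check.)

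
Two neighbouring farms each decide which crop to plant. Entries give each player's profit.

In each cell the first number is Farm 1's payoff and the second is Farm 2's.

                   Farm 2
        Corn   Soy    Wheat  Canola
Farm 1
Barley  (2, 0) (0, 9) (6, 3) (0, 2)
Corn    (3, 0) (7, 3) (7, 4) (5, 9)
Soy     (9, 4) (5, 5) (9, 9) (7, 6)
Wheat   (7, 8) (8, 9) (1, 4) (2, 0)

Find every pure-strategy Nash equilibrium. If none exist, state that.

(Barley, Corn): Farm 1 can switch to Corn (2 → 3). Not NE.
(Barley, Soy): Farm 1 can switch to Corn (0 → 7). Not NE.
(Barley, Wheat): Farm 1 can switch to Corn (6 → 7). Not NE.
(Barley, Canola): Farm 1 can switch to Corn (0 → 5). Not NE.
(Corn, Corn): Farm 1 can switch to Soy (3 → 9). Not NE.
(Corn, Soy): Farm 1 can switch to Wheat (7 → 8). Not NE.
(Corn, Wheat): Farm 1 can switch to Soy (7 → 9). Not NE.
(Corn, Canola): Farm 1 can switch to Soy (5 → 7). Not NE.
(Soy, Wheat): Farm 1 gets 9, best alternative 7; Farm 2 gets 9, best alternative 6. No profitable deviation — NE.
(Wheat, Soy): Farm 1 gets 8, best alternative 7; Farm 2 gets 9, best alternative 8. No profitable deviation — NE.
(The remaining 6 profiles each have a profitable deviation by the same check.)

The pure Nash equilibria are (Soy, Wheat) and (Wheat, Soy).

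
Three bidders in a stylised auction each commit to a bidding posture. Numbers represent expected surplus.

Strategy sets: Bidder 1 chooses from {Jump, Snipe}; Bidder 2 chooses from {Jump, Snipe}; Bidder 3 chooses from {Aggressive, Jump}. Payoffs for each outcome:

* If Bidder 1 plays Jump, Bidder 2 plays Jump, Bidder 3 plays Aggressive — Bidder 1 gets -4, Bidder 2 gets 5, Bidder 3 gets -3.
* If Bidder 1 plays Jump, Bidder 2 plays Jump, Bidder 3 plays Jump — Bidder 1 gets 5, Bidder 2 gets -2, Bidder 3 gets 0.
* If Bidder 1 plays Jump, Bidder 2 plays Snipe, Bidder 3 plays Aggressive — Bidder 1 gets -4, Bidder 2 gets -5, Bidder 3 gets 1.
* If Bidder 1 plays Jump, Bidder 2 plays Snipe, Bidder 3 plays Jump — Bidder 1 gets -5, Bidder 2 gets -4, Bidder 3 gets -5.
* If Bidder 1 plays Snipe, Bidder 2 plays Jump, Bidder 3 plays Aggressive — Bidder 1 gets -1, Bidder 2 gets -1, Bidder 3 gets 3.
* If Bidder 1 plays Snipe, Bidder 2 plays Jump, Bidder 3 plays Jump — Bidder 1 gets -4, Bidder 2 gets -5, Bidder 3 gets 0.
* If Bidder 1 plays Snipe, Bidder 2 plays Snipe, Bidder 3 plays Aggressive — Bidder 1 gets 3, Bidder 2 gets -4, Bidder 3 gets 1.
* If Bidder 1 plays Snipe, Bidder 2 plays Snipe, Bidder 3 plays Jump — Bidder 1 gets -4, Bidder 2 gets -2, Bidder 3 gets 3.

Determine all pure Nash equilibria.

Bidder 1 against (Jump, Aggressive): payoffs -4, -1 → best response Snipe.
Bidder 1 against (Jump, Jump): payoffs 5, -4 → best response Jump.
Bidder 1 against (Snipe, Aggressive): payoffs -4, 3 → best response Snipe.
Bidder 1 against (Snipe, Jump): payoffs -5, -4 → best response Snipe.
Bidder 2 against (Jump, Aggressive): payoffs 5, -5 → best response Jump.
Bidder 2 against (Jump, Jump): payoffs -2, -4 → best response Jump.
Bidder 2 against (Snipe, Aggressive): payoffs -1, -4 → best response Jump.
Bidder 2 against (Snipe, Jump): payoffs -5, -2 → best response Snipe.
Bidder 3 against (Jump, Jump): payoffs -3, 0 → best response Jump.
Bidder 3 against (Jump, Snipe): payoffs 1, -5 → best response Aggressive.
Bidder 3 against (Snipe, Jump): payoffs 3, 0 → best response Aggressive.
Bidder 3 against (Snipe, Snipe): payoffs 1, 3 → best response Jump.
Mutual best responses: (Jump, Jump, Jump); (Snipe, Jump, Aggressive); (Snipe, Snipe, Jump).

Pure-strategy Nash equilibria: (Jump, Jump, Jump), (Snipe, Jump, Aggressive), (Snipe, Snipe, Jump)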